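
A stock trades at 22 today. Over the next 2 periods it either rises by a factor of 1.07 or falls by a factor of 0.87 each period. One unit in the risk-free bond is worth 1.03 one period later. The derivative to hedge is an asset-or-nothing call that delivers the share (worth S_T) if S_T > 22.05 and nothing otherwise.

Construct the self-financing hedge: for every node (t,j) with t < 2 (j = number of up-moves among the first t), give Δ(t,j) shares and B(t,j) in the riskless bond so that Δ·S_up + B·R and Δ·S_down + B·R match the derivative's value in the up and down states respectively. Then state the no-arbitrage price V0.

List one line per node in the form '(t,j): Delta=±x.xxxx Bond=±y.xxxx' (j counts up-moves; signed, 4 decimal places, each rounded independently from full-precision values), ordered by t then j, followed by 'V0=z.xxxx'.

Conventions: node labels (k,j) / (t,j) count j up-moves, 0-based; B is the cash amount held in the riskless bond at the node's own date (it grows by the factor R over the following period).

Since d<R<u, set p* = (R−d)/(u−d) = 0.8000; price each node as the discounted p*-expectation of its children.
Expiry values: V(2,0)=0.0000, V(2,1)=0.0000, V(2,2)=25.1878
Node (1,0) S=19.1400: V=(p*·0.0000+(1−p*)·0.0000)/1.03=0.0000; Δ=(0.0000−0.0000)/(20.4798−16.6518)=0.0000; B=V−Δ·S=0.0000
Node (1,1) S=23.5400: V=(p*·25.1878+(1−p*)·0.0000)/1.03=19.5633; Δ=(25.1878−0.0000)/(25.1878−20.4798)=5.3500; B=V−Δ·S=-106.3757
Node (0,0) S=22.0000: V=(p*·19.5633+(1−p*)·0.0000)/1.03=15.1948; Δ=(19.5633−0.0000)/(23.5400−19.1400)=4.4462; B=V−Δ·S=-82.6219
Check: Δ(0,0)·S0 + B(0,0) = 15.1948 = V0.

(0,0): Delta=4.4462 Bond=-82.6219
(1,0): Delta=0.0000 Bond=0.0000
(1,1): Delta=5.3500 Bond=-106.3757
V0=15.1948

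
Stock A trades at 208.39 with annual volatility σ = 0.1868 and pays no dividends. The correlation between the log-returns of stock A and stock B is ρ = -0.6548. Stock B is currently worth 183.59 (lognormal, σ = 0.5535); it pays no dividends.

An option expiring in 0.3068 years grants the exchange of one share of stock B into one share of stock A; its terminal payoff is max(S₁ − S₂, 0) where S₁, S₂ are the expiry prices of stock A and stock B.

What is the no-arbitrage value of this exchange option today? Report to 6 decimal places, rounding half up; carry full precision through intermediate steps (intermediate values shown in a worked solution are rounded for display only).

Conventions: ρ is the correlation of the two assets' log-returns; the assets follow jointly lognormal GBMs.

exchange price = 43.713453

σ_eff = √(σ₁² + σ₂² − 2ρσ₁σ₂) = √(0.1868² + 0.5535² − 2·-0.6548·0.1868·0.5535) = 0.690406
d₁ = (ln(S₁/S₂) + (q₂ − q₁ + σ_eff²/2)T) / (σ_eff√T) = (ln(208.39/183.59) + (0.0 − 0.0 + 0.238331)·0.3068) / 0.382413 = 0.522540
d₂ = d₁ − σ_eff√T = 0.522540 − 0.382413 = 0.140127
N(d₁) = 0.699353,  N(d₂) = 0.555720
V = S₁·e^{−q₁T}·N(d₁) − S₂·e^{−q₂T}·N(d₂) = 145.738148 − 102.024695 = 43.713453
Key observation: no risk-free rate is needed — with the second asset as numeraire the exchange option is a call on the ratio S₁/S₂, and r cancels out of the value.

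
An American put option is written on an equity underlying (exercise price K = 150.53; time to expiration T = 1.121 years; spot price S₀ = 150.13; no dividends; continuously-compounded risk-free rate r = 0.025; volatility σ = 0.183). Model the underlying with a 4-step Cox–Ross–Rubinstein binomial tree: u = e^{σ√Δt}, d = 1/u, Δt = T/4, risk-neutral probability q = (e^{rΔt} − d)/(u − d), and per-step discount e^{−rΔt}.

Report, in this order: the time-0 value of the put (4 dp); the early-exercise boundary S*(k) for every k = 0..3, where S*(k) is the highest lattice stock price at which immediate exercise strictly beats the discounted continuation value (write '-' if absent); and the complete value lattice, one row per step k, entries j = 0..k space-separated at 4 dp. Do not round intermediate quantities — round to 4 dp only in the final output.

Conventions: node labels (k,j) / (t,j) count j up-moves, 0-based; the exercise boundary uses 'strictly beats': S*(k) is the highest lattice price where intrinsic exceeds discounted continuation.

price = 9.7812
boundary = - - 123.6860 136.2680
tree:
9.7812
16.5716 3.4442
26.8440 7.0094 0.0939
38.2643 14.2620 0.1938 0.0000
48.6301 26.8440 0.4000 0.0000 0.0000

params: Δt=0.28025 u=1.10173 d=0.90767 q=0.51203 e^(-rΔt)=0.99302
t_4 payoffs: 48.6301 26.8440 0.4000 0.0000 0.0000
t_3: node(3,0) S=112.2657 payoff=38.2643 vs cont=37.2133 → 38.2643 [stop]  node(3,1) S=136.2680 payoff=14.2620 vs cont=13.2110 → 14.2620 [stop]  node(3,2) S=165.4021 payoff=0.0000 vs cont=0.1938 → 0.1938 [wait]  node(3,3) S=200.7649 payoff=0.0000 vs cont=0.0000 → 0.0000 [wait]  ⇒ S*(3)=136.2680
t_2: node(2,0) S=123.6860 payoff=26.8440 vs cont=25.7930 → 26.8440 [stop]  node(2,1) S=150.1300 payoff=0.4000 vs cont=7.0094 → 7.0094 [wait]  node(2,2) S=182.2277 payoff=0.0000 vs cont=0.0939 → 0.0939 [wait]  ⇒ S*(2)=123.6860
t_1: node(1,0) S=136.2680 payoff=14.2620 vs cont=16.5716 → 16.5716 [wait]  node(1,1) S=165.4021 payoff=0.0000 vs cont=3.4442 → 3.4442 [wait]  ⇒ S*(1)=-
t_0: node(0,0) S=150.1300 payoff=0.4000 vs cont=9.7812 → 9.7812 [wait]  ⇒ S*(0)=-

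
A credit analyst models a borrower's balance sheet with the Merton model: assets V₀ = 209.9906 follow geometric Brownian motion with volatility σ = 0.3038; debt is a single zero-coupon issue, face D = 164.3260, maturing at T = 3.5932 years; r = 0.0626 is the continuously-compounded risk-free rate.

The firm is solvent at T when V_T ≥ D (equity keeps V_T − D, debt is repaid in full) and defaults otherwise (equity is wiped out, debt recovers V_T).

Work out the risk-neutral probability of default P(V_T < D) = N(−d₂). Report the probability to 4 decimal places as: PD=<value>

PD=0.2986

Apply the equity-as-call identities (strike 164.3260, horizon 3.5932 years):
d₁ = [ln(V₀/D) + (r + σ²/2)T] / (σ√T)
   = [ln(209.9906/164.3260) + (0.0626 + 0.5·0.3038²)·3.5932] / (0.3038·√3.5932)
   = [0.245211 + 0.390751] / 0.575875 = 1.104338
d₂ = d₁ − σ√T = 1.104338 − 0.575875 = 0.528463
risk-neutral PD = N(−d₂) = N(-0.528463) = 0.298589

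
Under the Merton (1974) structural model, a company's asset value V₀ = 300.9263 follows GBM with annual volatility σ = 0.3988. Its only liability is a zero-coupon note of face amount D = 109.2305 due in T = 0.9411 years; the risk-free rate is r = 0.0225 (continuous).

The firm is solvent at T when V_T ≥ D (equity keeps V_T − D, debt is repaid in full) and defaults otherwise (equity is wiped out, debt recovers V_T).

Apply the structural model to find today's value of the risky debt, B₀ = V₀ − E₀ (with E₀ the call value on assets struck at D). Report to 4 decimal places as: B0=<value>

Equity is a call on the firm's assets struck at D = 109.2305:
d₁ = [ln(V₀/D) + (r + σ²/2)T] / (σ√T)
   = [ln(300.9263/109.2305) + (0.0225 + 0.5·0.3988²)·0.9411] / (0.3988·√0.9411)
   = [1.013405 + 0.096012] / 0.386877 = 2.867621
d₂ = d₁ − σ√T = 2.867621 − 0.386877 = 2.480743
N(d₁) = 0.997932,  N(d₂) = 0.993445,  e^(−rT) = 0.979048
E₀ = V₀·N(d₁) − D·e^(−rT)·N(d₂)
   = 300.9263·0.997932 − 109.2305·0.979048·0.993445 = 194.063191
B₀ = V₀ − E₀ = 300.9263 − 194.063191 = 106.863109

B0=106.8631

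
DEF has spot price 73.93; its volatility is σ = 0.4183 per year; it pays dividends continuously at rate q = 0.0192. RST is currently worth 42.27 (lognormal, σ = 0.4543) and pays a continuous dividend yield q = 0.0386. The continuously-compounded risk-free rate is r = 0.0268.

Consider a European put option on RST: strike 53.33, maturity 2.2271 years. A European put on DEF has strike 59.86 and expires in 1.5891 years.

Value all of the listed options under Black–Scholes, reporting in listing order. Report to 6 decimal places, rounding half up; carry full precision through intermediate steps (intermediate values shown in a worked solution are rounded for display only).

[RST put K=53.33]
σ√T = 0.4543·√2.2271 = 0.677973
d₁ = (ln(S/K) + (r−q+σ²/2)T) / (σ√T) = (ln(42.27/53.33) + (0.0268−0.0386+0.4543²/2)·2.2271) / 0.677973 = (-0.232421 + 0.203544) / 0.677973 = -0.042594
d₂ = d₁ − σ√T = -0.042594 − 0.677973 = -0.720567
e^{−rT} = 0.942060
e^{−qT} = 0.917625
N(−d₁) = 0.516987,  N(−d₂) = 0.764412
price = K·e^{−rT}·N(−d₂) − S·e^{−qT}·N(−d₁) = 38.404104 − 20.052913 = 18.351191
[DEF put K=59.86]
σ√T = 0.4183·√1.5891 = 0.527307
d₁ = (ln(S/K) + (r−q+σ²/2)T) / (σ√T) = (ln(73.93/59.86) + (0.0268−0.0192+0.4183²/2)·1.5891) / 0.527307 = (0.211110 + 0.151103) / 0.527307 = 0.686912
d₂ = d₁ − σ√T = 0.686912 − 0.527307 = 0.159605
e^{−rT} = 0.958306
e^{−qT} = 0.969950
N(−d₁) = 0.246069,  N(−d₂) = 0.436596
price = K·e^{−rT}·N(−d₂) − S·e^{−qT}·N(−d₁) = 25.044982 − 17.645214 = 7.399768

price(RST put K=53.33) = 18.351191
price(DEF put K=59.86) = 7.399768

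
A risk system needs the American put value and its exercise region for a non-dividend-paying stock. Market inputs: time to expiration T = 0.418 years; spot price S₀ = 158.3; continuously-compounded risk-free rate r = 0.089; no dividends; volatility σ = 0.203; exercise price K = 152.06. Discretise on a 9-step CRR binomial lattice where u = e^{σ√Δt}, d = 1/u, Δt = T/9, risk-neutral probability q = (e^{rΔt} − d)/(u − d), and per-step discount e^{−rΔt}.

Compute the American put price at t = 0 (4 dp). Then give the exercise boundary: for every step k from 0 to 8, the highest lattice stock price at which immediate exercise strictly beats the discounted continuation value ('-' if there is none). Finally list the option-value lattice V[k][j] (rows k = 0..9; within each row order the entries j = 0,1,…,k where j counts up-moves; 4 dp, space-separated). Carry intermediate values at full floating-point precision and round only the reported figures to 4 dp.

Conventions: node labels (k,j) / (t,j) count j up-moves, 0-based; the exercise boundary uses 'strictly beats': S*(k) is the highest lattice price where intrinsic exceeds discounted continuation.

price = 3.6810
boundary = - - - - 132.8869 138.8295 132.8869 138.8295 145.0379
tree:
3.6810
5.8426 1.8411
9.0037 3.1555 0.7192
13.4042 5.2698 1.3525 0.1774
19.1731 8.5215 2.5000 0.3711 0.0112
24.8614 13.2305 4.5173 0.7757 0.0244 0.0000
30.3062 19.1731 7.9110 1.6190 0.0528 0.0000 0.0000
35.5179 24.8614 13.2305 3.3743 0.1143 0.0000 0.0000 0.0000
40.5065 30.3062 19.1731 7.0221 0.2475 0.0000 0.0000 0.0000 0.0000
45.2816 35.5179 24.8614 13.2305 0.5361 0.0000 0.0000 0.0000 0.0000 0.0000

Δt=0.04644, u=1.04472, d=0.95719, q=0.53639, disc=e^(-rΔt)=0.99587
k=9 terminal: V=max(K-S,0) → 45.2816 35.5179 24.8614 13.2305 0.5361 0.0000 0.0000 0.0000 0.0000 0.0000
k=8: j=0 S=111.5535 intr=40.5065 cont=39.8793 V=40.5065[EX]; j=1 S=121.7538 intr=30.3062 cont=29.6789 V=30.3062[EX]; j=2 S=132.8869 intr=19.1731 cont=18.5459 V=19.1731[EX]; j=3 S=145.0379 intr=7.0221 cont=6.3949 V=7.0221[EX]; j=4 S=158.3000 intr=0.0000 cont=0.2475 V=0.2475[hold]; j=5 S=172.7748 intr=0.0000 cont=0.0000 V=0.0000[hold]; j=6 S=188.5731 intr=0.0000 cont=0.0000 V=0.0000[hold]; j=7 S=205.8161 intr=0.0000 cont=0.0000 V=0.0000[hold]; j=8 S=224.6357 intr=0.0000 cont=0.0000 V=0.0000[hold]  S*(8)=145.0379
k=7: j=0 S=116.5421 intr=35.5179 cont=34.8906 V=35.5179[EX]; j=1 S=127.1986 intr=24.8614 cont=24.2342 V=24.8614[EX]; j=2 S=138.8295 intr=13.2305 cont=12.6033 V=13.2305[EX]; j=3 S=151.5239 intr=0.5361 cont=3.3743 V=3.3743[hold]; j=4 S=165.3791 intr=0.0000 cont=0.1143 V=0.1143[hold]; j=5 S=180.5012 intr=0.0000 cont=0.0000 V=0.0000[hold]; j=6 S=197.0060 intr=0.0000 cont=0.0000 V=0.0000[hold]; j=7 S=215.0201 intr=0.0000 cont=0.0000 V=0.0000[hold]  S*(7)=138.8295
k=6: j=0 S=121.7538 intr=30.3062 cont=29.6789 V=30.3062[EX]; j=1 S=132.8869 intr=19.1731 cont=18.5459 V=19.1731[EX]; j=2 S=145.0379 intr=7.0221 cont=7.9110 V=7.9110[hold]; j=3 S=158.3000 intr=0.0000 cont=1.6190 V=1.6190[hold]; j=4 S=172.7748 intr=0.0000 cont=0.0528 V=0.0528[hold]; j=5 S=188.5731 intr=0.0000 cont=0.0000 V=0.0000[hold]; j=6 S=205.8161 intr=0.0000 cont=0.0000 V=0.0000[hold]  S*(6)=132.8869
k=5: j=0 S=127.1986 intr=24.8614 cont=24.2342 V=24.8614[EX]; j=1 S=138.8295 intr=13.2305 cont=13.0781 V=13.2305[EX]; j=2 S=151.5239 intr=0.5361 cont=4.5173 V=4.5173[hold]; j=3 S=165.3791 intr=0.0000 cont=0.7757 V=0.7757[hold]; j=4 S=180.5012 intr=0.0000 cont=0.0244 V=0.0244[hold]; j=5 S=197.0060 intr=0.0000 cont=0.0000 V=0.0000[hold]  S*(5)=138.8295
k=4: j=0 S=132.8869 intr=19.1731 cont=18.5459 V=19.1731[EX]; j=1 S=145.0379 intr=7.0221 cont=8.5215 V=8.5215[hold]; j=2 S=158.3000 intr=0.0000 cont=2.5000 V=2.5000[hold]; j=3 S=172.7748 intr=0.0000 cont=0.3711 V=0.3711[hold]; j=4 S=188.5731 intr=0.0000 cont=0.0112 V=0.0112[hold]  S*(4)=132.8869
k=3: j=0 S=138.8295 intr=13.2305 cont=13.4042 V=13.4042[hold]; j=1 S=151.5239 intr=0.5361 cont=5.2698 V=5.2698[hold]; j=2 S=165.3791 intr=0.0000 cont=1.3525 V=1.3525[hold]; j=3 S=180.5012 intr=0.0000 cont=0.1774 V=0.1774[hold]  S*(3)=-
k=2: j=0 S=145.0379 intr=7.0221 cont=9.0037 V=9.0037[hold]; j=1 S=158.3000 intr=0.0000 cont=3.1555 V=3.1555[hold]; j=2 S=172.7748 intr=0.0000 cont=0.7192 V=0.7192[hold]  S*(2)=-
k=1: j=0 S=151.5239 intr=0.5361 cont=5.8426 V=5.8426[hold]; j=1 S=165.3791 intr=0.0000 cont=1.8411 V=1.8411[hold]  S*(1)=-
k=0: j=0 S=158.3000 intr=0.0000 cont=3.6810 V=3.6810[hold]  S*(0)=-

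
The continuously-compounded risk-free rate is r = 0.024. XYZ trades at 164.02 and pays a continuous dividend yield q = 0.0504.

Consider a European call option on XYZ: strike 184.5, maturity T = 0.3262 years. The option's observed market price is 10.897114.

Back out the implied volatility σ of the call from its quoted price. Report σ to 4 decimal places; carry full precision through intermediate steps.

sigma = 0.5096

At σ = 0.5096 the Black–Scholes value reproduces the quote:
σ√T = 0.5096·√0.3262 = 0.291053
d₁ = (ln(S/K) + (r−q+σ²/2)T) / (σ√T) = (ln(164.02/184.5) + (0.024−0.0504+0.5096²/2)·0.3262) / 0.291053 = (-0.117661 + 0.033744) / 0.291053 = -0.288322
d₂ = d₁ − σ√T = -0.288322 − 0.291053 = -0.579375
e^{−rT} = 0.992202
e^{−qT} = 0.983694
N(d₁) = 0.386550,  N(d₂) = 0.281168
V = S·e^{−qT}·N(d₁) − K·e^{−rT}·N(d₂) = 62.368089 − 51.470975 = 10.897114 (the observed quote) — the price is monotone increasing in volatility, hence this σ is the only solution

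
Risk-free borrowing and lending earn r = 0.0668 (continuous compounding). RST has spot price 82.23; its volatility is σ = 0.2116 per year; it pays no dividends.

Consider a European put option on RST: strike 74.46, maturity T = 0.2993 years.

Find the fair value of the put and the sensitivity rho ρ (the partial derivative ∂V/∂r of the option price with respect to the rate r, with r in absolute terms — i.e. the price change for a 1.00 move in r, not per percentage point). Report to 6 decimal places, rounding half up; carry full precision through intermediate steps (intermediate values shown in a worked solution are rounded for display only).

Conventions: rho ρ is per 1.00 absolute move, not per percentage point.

price = 0.704528
ρ = -3.614475

σ√T = 0.2116·√0.2993 = 0.115763
d₁ = (ln(S/K) + (r+σ²/2)T) / (σ√T) = (ln(82.23/74.46) + (0.0668+0.2116²/2)·0.2993) / 0.115763 = (0.099258 + 0.026694) / 0.115763 = 1.088017
d₂ = d₁ − σ√T = 1.088017 − 0.115763 = 0.972254
e^{−rT} = 0.980205
N(−d₁) = 0.138294,  N(−d₂) = 0.165462
Put price V = K·e^{−rT}·N(−d₂) − S·N(−d₁) = 12.076429 − 11.371901 = 0.704528
ρ = −K·T·e^{−rT}·N(−d₂) = -3.614475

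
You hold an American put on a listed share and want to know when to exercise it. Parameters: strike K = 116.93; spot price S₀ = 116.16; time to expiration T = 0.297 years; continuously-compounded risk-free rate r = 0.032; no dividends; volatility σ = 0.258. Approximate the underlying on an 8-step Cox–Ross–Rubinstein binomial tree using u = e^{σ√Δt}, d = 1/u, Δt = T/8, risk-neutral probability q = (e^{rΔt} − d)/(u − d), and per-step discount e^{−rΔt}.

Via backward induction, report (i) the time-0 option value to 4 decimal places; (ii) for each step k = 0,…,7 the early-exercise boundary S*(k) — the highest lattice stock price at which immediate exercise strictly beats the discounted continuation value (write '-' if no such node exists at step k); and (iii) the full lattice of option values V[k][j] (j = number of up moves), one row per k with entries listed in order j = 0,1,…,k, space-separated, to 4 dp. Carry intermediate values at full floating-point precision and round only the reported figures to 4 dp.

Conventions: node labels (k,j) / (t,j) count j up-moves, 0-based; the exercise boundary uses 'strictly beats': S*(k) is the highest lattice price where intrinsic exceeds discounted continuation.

Δt=0.03712  u=1.05097  d=0.95150  q=0.49953  discount=0.99881
step 8 (expiry): payoffs max(K−S,0) = 38.8854 30.7272 21.7163 11.7633 0.7700 0.0000 0.0000 0.0000 0.0000
step 7: (k=7,j=0): S=82.0223, K−S=34.9077, hold=34.7689 ⇒ V=34.9077 exercise | (k=7,j=1): S=90.5963, K−S=26.3337, hold=26.1949 ⇒ V=26.3337 exercise | (k=7,j=2): S=100.0665, K−S=16.8635, hold=16.7246 ⇒ V=16.8635 exercise | (k=7,j=3): S=110.5267, K−S=6.4033, hold=6.2644 ⇒ V=6.4033 exercise | (k=7,j=4): S=122.0804, K−S=0.0000, hold=0.3849 ⇒ V=0.3849 continue | (k=7,j=5): S=134.8417, K−S=0.0000, hold=0.0000 ⇒ V=0.0000 continue | (k=7,j=6): S=148.9371, K−S=0.0000, hold=0.0000 ⇒ V=0.0000 continue | (k=7,j=7): S=164.5058, K−S=0.0000, hold=0.0000 ⇒ V=0.0000 continue  boundary S*=110.5267
step 6: (k=6,j=0): S=86.2028, K−S=30.7272, hold=30.5884 ⇒ V=30.7272 exercise | (k=6,j=1): S=95.2137, K−S=21.7163, hold=21.5774 ⇒ V=21.7163 exercise | (k=6,j=2): S=105.1667, K−S=11.7633, hold=11.6245 ⇒ V=11.7633 exercise | (k=6,j=3): S=116.1600, K−S=0.7700, hold=3.3929 ⇒ V=3.3929 continue | (k=6,j=4): S=128.3025, K−S=0.0000, hold=0.1924 ⇒ V=0.1924 continue | (k=6,j=5): S=141.7143, K−S=0.0000, hold=0.0000 ⇒ V=0.0000 continue | (k=6,j=6): S=156.5280, K−S=0.0000, hold=0.0000 ⇒ V=0.0000 continue  boundary S*=105.1667
step 5: (k=5,j=0): S=90.5963, K−S=26.3337, hold=26.1949 ⇒ V=26.3337 exercise | (k=5,j=1): S=100.0665, K−S=16.8635, hold=16.7246 ⇒ V=16.8635 exercise | (k=5,j=2): S=110.5267, K−S=6.4033, hold=7.5731 ⇒ V=7.5731 continue | (k=5,j=3): S=122.0804, K−S=0.0000, hold=1.7920 ⇒ V=1.7920 continue | (k=5,j=4): S=134.8417, K−S=0.0000, hold=0.0962 ⇒ V=0.0962 continue | (k=5,j=5): S=148.9371, K−S=0.0000, hold=0.0000 ⇒ V=0.0000 continue  boundary S*=100.0665
step 4: (k=4,j=0): S=95.2137, K−S=21.7163, hold=21.5774 ⇒ V=21.7163 exercise | (k=4,j=1): S=105.1667, K−S=11.7633, hold=12.2082 ⇒ V=12.2082 continue | (k=4,j=2): S=116.1600, K−S=0.7700, hold=4.6797 ⇒ V=4.6797 continue | (k=4,j=3): S=128.3025, K−S=0.0000, hold=0.9438 ⇒ V=0.9438 continue | (k=4,j=4): S=141.7143, K−S=0.0000, hold=0.0481 ⇒ V=0.0481 continue  boundary S*=95.2137
step 3: (k=3,j=0): S=100.0665, K−S=16.8635, hold=16.9466 ⇒ V=16.9466 continue | (k=3,j=1): S=110.5267, K−S=6.4033, hold=8.4375 ⇒ V=8.4375 continue | (k=3,j=2): S=122.0804, K−S=0.0000, hold=2.8102 ⇒ V=2.8102 continue | (k=3,j=3): S=134.8417, K−S=0.0000, hold=0.4958 ⇒ V=0.4958 continue  boundary S*=-
step 2: (k=2,j=0): S=105.1667, K−S=11.7633, hold=12.6810 ⇒ V=12.6810 continue | (k=2,j=1): S=116.1600, K−S=0.7700, hold=5.6198 ⇒ V=5.6198 continue | (k=2,j=2): S=128.3025, K−S=0.0000, hold=1.6521 ⇒ V=1.6521 continue  boundary S*=-
step 1: (k=1,j=0): S=110.5267, K−S=6.4033, hold=9.1429 ⇒ V=9.1429 continue | (k=1,j=1): S=122.0804, K−S=0.0000, hold=3.6335 ⇒ V=3.6335 continue  boundary S*=-
step 0: (k=0,j=0): S=116.1600, K−S=0.7700, hold=6.3832 ⇒ V=6.3832 continue  boundary S*=-

price = 6.3832
boundary = - - - - 95.2137 100.0665 105.1667 110.5267
tree:
6.3832
9.1429 3.6335
12.6810 5.6198 1.6521
16.9466 8.4375 2.8102 0.4958
21.7163 12.2082 4.6797 0.9438 0.0481
26.3337 16.8635 7.5731 1.7920 0.0962 0.0000
30.7272 21.7163 11.7633 3.3929 0.1924 0.0000 0.0000
34.9077 26.3337 16.8635 6.4033 0.3849 0.0000 0.0000 0.0000
38.8854 30.7272 21.7163 11.7633 0.7700 0.0000 0.0000 0.0000 0.0000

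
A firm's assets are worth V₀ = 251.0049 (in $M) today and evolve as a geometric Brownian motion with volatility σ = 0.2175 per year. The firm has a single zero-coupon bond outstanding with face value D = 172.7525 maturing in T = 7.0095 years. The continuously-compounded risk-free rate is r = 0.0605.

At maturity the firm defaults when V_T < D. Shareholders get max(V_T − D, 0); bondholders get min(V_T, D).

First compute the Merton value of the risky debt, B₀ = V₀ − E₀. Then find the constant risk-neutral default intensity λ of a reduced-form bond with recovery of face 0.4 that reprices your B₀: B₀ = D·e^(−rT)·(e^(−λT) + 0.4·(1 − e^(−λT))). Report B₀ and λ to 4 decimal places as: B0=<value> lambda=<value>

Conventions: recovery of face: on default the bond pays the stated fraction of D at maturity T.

B0=109.4768 lambda=0.0077

With assets at 251.0049 and a single debt payment of 172.7525 at 7.0095 years:
d₁ = [ln(V₀/D) + (r + σ²/2)T] / (σ√T)
   = [ln(251.0049/172.7525) + (0.0605 + 0.5·0.2175²)·7.0095] / (0.2175·√7.0095)
   = [0.373613 + 0.589871] / 0.575841 = 1.673176
d₂ = d₁ − σ√T = 1.673176 − 0.575841 = 1.097335
N(d₁) = 0.952854,  N(d₂) = 0.863752,  e^(−rT) = 0.654375
E₀ = V₀·N(d₁) − D·e^(−rT)·N(d₂)
   = 251.0049·0.952854 − 172.7525·0.654375·0.863752 = 141.528121
B₀ = V₀ − E₀ = 251.0049 − 141.528121 = 109.476779
e^(−λT) = (B₀·e^(rT)/D − 0.4)/(1 − 0.4) = (109.4768·1.528176/172.7525 − 0.4)/0.6 = 0.94739390
λ = −ln(0.94739390)/7.0095 = 0.007710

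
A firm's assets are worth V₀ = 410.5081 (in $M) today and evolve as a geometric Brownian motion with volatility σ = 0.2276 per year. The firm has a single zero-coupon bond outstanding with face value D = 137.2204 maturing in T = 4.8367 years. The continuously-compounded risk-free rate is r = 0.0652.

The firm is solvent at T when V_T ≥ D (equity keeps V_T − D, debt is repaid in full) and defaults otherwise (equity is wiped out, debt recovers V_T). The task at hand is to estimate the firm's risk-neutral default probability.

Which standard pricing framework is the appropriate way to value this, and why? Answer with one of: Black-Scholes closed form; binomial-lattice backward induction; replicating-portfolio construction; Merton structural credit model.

framework: Merton structural credit model

Key observation: with the firm-asset dynamics (V₀ = 410.5081) and a single zero-coupon liability of face 137.2204 given, debt value, spread, and default probability all derive from the option view of the balance sheet.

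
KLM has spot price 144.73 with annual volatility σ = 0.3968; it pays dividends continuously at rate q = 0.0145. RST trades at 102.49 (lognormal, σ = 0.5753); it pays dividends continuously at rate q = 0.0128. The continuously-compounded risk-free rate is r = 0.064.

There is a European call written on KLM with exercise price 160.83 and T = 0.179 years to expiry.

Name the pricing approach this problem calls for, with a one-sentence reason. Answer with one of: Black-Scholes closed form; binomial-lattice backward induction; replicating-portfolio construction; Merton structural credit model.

framework: Black-Scholes closed form

Key observation: everything needed for the exact continuous-time valuation of the European call on KLM (strike 160.83) is given, and no feature rules the closed form out.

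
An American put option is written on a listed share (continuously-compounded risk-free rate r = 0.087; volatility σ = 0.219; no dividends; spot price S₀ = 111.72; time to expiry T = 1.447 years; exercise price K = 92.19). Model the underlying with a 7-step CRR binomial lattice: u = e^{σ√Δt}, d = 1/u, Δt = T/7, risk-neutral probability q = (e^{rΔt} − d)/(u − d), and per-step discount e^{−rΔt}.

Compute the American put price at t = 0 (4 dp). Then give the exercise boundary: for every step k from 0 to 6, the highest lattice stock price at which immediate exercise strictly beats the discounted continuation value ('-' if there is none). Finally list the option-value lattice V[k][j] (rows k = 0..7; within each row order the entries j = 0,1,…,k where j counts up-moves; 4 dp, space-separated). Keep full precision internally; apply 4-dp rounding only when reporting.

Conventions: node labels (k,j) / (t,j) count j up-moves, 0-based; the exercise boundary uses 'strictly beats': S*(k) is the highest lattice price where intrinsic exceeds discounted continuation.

price = 1.6703
boundary = - - - - 75.0170 67.9074 75.0170
tree:
1.6703
3.1292 0.6056
5.7118 1.2501 0.1310
10.0991 2.5323 0.3074 0.0000
17.1730 5.0009 0.7213 0.0000 0.0000
24.2826 9.5267 1.6925 0.0000 0.0000 0.0000
30.7184 17.1730 3.9714 0.0000 0.0000 0.0000 0.0000
36.5443 24.2826 9.3190 0.0000 0.0000 0.0000 0.0000 0.0000

Δt=0.20671, u=1.10470, d=0.90523, q=0.56610, disc=e^(-rΔt)=0.98218
k=7 terminal: V=max(K-S,0) → 36.5443 24.2826 9.3190 0.0000 0.0000 0.0000 0.0000 0.0000
k=6: j=0 S=61.4716 intr=30.7184 cont=29.0753 V=30.7184[EX]; j=1 S=75.0170 intr=17.1730 cont=15.5298 V=17.1730[EX]; j=2 S=91.5473 intr=0.6427 cont=3.9714 V=3.9714[hold]; j=3 S=111.7200 intr=0.0000 cont=0.0000 V=0.0000[hold]; j=4 S=136.3379 intr=0.0000 cont=0.0000 V=0.0000[hold]; j=5 S=166.3804 intr=0.0000 cont=0.0000 V=0.0000[hold]; j=6 S=203.0428 intr=0.0000 cont=0.0000 V=0.0000[hold]  S*(6)=75.0170
k=5: j=0 S=67.9074 intr=24.2826 cont=22.6395 V=24.2826[EX]; j=1 S=82.8710 intr=9.3190 cont=9.5267 V=9.5267[hold]; j=2 S=101.1319 intr=0.0000 cont=1.6925 V=1.6925[hold]; j=3 S=123.4166 intr=0.0000 cont=0.0000 V=0.0000[hold]; j=4 S=150.6119 intr=0.0000 cont=0.0000 V=0.0000[hold]; j=5 S=183.7997 intr=0.0000 cont=0.0000 V=0.0000[hold]  S*(5)=67.9074
k=4: j=0 S=75.0170 intr=17.1730 cont=15.6453 V=17.1730[EX]; j=1 S=91.5473 intr=0.6427 cont=5.0009 V=5.0009[hold]; j=2 S=111.7200 intr=0.0000 cont=0.7213 V=0.7213[hold]; j=3 S=136.3379 intr=0.0000 cont=0.0000 V=0.0000[hold]; j=4 S=166.3804 intr=0.0000 cont=0.0000 V=0.0000[hold]  S*(4)=75.0170
k=3: j=0 S=82.8710 intr=9.3190 cont=10.0991 V=10.0991[hold]; j=1 S=101.1319 intr=0.0000 cont=2.5323 V=2.5323[hold]; j=2 S=123.4166 intr=0.0000 cont=0.3074 V=0.3074[hold]; j=3 S=150.6119 intr=0.0000 cont=0.0000 V=0.0000[hold]  S*(3)=-
k=2: j=0 S=91.5473 intr=0.6427 cont=5.7118 V=5.7118[hold]; j=1 S=111.7200 intr=0.0000 cont=1.2501 V=1.2501[hold]; j=2 S=136.3379 intr=0.0000 cont=0.1310 V=0.1310[hold]  S*(2)=-
k=1: j=0 S=101.1319 intr=0.0000 cont=3.1292 V=3.1292[hold]; j=1 S=123.4166 intr=0.0000 cont=0.6056 V=0.6056[hold]  S*(1)=-
k=0: j=0 S=111.7200 intr=0.0000 cont=1.6703 V=1.6703[hold]  S*(0)=-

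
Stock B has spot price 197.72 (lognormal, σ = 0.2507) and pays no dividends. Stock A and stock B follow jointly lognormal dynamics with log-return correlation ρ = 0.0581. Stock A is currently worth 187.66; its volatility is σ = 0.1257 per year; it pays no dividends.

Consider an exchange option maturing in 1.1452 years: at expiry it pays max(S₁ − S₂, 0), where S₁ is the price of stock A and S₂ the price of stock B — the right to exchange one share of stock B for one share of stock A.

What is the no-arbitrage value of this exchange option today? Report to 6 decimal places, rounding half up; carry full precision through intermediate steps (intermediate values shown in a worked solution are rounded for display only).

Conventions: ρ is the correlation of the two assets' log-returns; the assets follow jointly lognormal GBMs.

exchange price = 17.769764

σ_eff = √(σ₁² + σ₂² − 2ρσ₁σ₂) = √(0.1257² + 0.2507² − 2·0.0581·0.1257·0.2507) = 0.273842
d₁ = (ln(S₁/S₂) + (q₂ − q₁ + σ_eff²/2)T) / (σ_eff√T) = (ln(187.66/197.72) + (0.0 − 0.0 + 0.037495)·1.1452) / 0.293049 = -0.031671
d₂ = d₁ − σ_eff√T = -0.031671 − 0.293049 = -0.324720
N(d₁) = 0.487367,  N(d₂) = 0.372696
V = S₁·e^{−q₁T}·N(d₁) − S₂·e^{−q₂T}·N(d₂) = 91.459299 − 73.689535 = 17.769764
Key observation: r never enters — measured in units of stock B, the claim is a call on S₁/S₂ struck at 1, so only the dividend yields and σ_eff matter.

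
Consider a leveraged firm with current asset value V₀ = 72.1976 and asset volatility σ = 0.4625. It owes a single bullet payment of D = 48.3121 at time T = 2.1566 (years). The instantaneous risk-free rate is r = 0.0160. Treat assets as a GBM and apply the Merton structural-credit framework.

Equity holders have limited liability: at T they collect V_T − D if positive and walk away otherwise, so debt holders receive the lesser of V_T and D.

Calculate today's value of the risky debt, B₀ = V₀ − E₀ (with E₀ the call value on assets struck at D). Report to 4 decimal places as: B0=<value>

B0=40.6618

Apply the equity-as-call identities (strike 48.3121, horizon 2.1566 years):
d₁ = [ln(V₀/D) + (r + σ²/2)T] / (σ√T)
   = [ln(72.1976/48.3121) + (0.0160 + 0.5·0.4625²)·2.1566] / (0.4625·√2.1566)
   = [0.401725 + 0.265161] / 0.679198 = 0.981872
d₂ = d₁ − σ√T = 0.981872 − 0.679198 = 0.302673
N(d₁) = 0.836918,  N(d₂) = 0.618931,  e^(−rT) = 0.966083
E₀ = V₀·N(d₁) − D·e^(−rT)·N(d₂)
   = 72.1976·0.836918 − 48.3121·0.966083·0.618931 = 31.535848
B₀ = V₀ − E₀ = 72.1976 − 31.535848 = 40.661752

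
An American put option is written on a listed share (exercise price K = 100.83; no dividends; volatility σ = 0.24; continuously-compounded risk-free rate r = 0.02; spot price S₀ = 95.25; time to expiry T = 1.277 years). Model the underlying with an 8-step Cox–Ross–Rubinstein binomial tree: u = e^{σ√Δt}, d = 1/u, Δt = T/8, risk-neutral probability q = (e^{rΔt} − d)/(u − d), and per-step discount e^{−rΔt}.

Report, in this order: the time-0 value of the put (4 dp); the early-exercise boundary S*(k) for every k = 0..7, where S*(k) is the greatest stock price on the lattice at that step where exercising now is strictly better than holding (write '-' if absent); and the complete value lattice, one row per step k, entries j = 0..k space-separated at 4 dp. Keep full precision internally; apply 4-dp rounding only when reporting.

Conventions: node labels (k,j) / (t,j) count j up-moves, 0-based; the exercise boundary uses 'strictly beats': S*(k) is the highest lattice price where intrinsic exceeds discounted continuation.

price = 12.6091
boundary = - - - 71.4389 64.9070 71.4389 78.6282 86.5409
tree:
12.6091
17.2694 7.8924
22.9235 11.5597 4.1676
29.3911 16.4128 6.6378 1.6512
35.9230 22.4538 10.2991 2.9109 0.3649
41.8577 29.3911 15.4566 5.0556 0.7216 0.0000
47.2498 35.9230 22.2018 8.6116 1.4269 0.0000 0.0000
52.1488 41.8577 29.3911 14.2891 2.8217 0.0000 0.0000 0.0000
56.5999 47.2498 35.9230 22.2018 5.5800 0.0000 0.0000 0.0000 0.0000

params: Δt=0.15962 u=1.10064 d=0.90857 q=0.49269 e^(-rΔt)=0.99681
t_8 payoffs: 56.5999 47.2498 35.9230 22.2018 5.5800 0.0000 0.0000 0.0000 0.0000
t_7: node(7,0) S=48.6812 payoff=52.1488 vs cont=51.8274 → 52.1488 [stop]  node(7,1) S=58.9723 payoff=41.8577 vs cont=41.5363 → 41.8577 [stop]  node(7,2) S=71.4389 payoff=29.3911 vs cont=29.0697 → 29.3911 [stop]  node(7,3) S=86.5409 payoff=14.2891 vs cont=13.9677 → 14.2891 [stop]  node(7,4) S=104.8355 payoff=0.0000 vs cont=2.8217 → 2.8217 [wait]  node(7,5) S=126.9975 payoff=0.0000 vs cont=0.0000 → 0.0000 [wait]  node(7,6) S=153.8445 payoff=0.0000 vs cont=0.0000 → 0.0000 [wait]  node(7,7) S=186.3669 payoff=0.0000 vs cont=0.0000 → 0.0000 [wait]  ⇒ S*(7)=86.5409
t_6: node(6,0) S=53.5802 payoff=47.2498 vs cont=46.9284 → 47.2498 [stop]  node(6,1) S=64.9070 payoff=35.9230 vs cont=35.6016 → 35.9230 [stop]  node(6,2) S=78.6282 payoff=22.2018 vs cont=21.8804 → 22.2018 [stop]  node(6,3) S=95.2500 payoff=5.5800 vs cont=8.6116 → 8.6116 [wait]  node(6,4) S=115.3856 payoff=0.0000 vs cont=1.4269 → 1.4269 [wait]  node(6,5) S=139.7779 payoff=0.0000 vs cont=0.0000 → 0.0000 [wait]  node(6,6) S=169.3266 payoff=0.0000 vs cont=0.0000 → 0.0000 [wait]  ⇒ S*(6)=78.6282
t_5: node(5,0) S=58.9723 payoff=41.8577 vs cont=41.5363 → 41.8577 [stop]  node(5,1) S=71.4389 payoff=29.3911 vs cont=29.0697 → 29.3911 [stop]  node(5,2) S=86.5409 payoff=14.2891 vs cont=15.4566 → 15.4566 [wait]  node(5,3) S=104.8355 payoff=0.0000 vs cont=5.0556 → 5.0556 [wait]  node(5,4) S=126.9975 payoff=0.0000 vs cont=0.7216 → 0.7216 [wait]  node(5,5) S=153.8445 payoff=0.0000 vs cont=0.0000 → 0.0000 [wait]  ⇒ S*(5)=71.4389
t_4: node(4,0) S=64.9070 payoff=35.9230 vs cont=35.6016 → 35.9230 [stop]  node(4,1) S=78.6282 payoff=22.2018 vs cont=22.4538 → 22.4538 [wait]  node(4,2) S=95.2500 payoff=5.5800 vs cont=10.2991 → 10.2991 [wait]  node(4,3) S=115.3856 payoff=0.0000 vs cont=2.9109 → 2.9109 [wait]  node(4,4) S=139.7779 payoff=0.0000 vs cont=0.3649 → 0.3649 [wait]  ⇒ S*(4)=64.9070
t_3: node(3,0) S=71.4389 payoff=29.3911 vs cont=29.1935 → 29.3911 [stop]  node(3,1) S=86.5409 payoff=14.2891 vs cont=16.4128 → 16.4128 [wait]  node(3,2) S=104.8355 payoff=0.0000 vs cont=6.6378 → 6.6378 [wait]  node(3,3) S=126.9975 payoff=0.0000 vs cont=1.6512 → 1.6512 [wait]  ⇒ S*(3)=71.4389
t_2: node(2,0) S=78.6282 payoff=22.2018 vs cont=22.9235 → 22.9235 [wait]  node(2,1) S=95.2500 payoff=5.5800 vs cont=11.5597 → 11.5597 [wait]  node(2,2) S=115.3856 payoff=0.0000 vs cont=4.1676 → 4.1676 [wait]  ⇒ S*(2)=-
t_1: node(1,0) S=86.5409 payoff=14.2891 vs cont=17.2694 → 17.2694 [wait]  node(1,1) S=104.8355 payoff=0.0000 vs cont=7.8924 → 7.8924 [wait]  ⇒ S*(1)=-
t_0: node(0,0) S=95.2500 payoff=5.5800 vs cont=12.6091 → 12.6091 [wait]  ⇒ S*(0)=-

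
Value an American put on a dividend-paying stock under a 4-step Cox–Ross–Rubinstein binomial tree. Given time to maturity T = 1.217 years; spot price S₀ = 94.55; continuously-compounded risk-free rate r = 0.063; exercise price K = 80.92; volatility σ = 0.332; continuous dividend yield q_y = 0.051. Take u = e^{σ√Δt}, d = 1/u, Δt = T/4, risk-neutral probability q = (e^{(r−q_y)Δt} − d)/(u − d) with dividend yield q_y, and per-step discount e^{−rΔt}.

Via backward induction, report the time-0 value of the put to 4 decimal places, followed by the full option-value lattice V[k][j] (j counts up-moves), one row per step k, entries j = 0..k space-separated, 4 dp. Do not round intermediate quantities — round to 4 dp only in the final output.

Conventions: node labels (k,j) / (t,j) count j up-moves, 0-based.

params: Δt=0.30425 u=1.20097 d=0.83266 q=0.46428 e^(-rΔt)=0.98101
t_4 payoffs: 35.4697 15.3660 0.0000 0.0000 0.0000
k=3: node(3,0) S=54.5843 payoff=26.3357 vs cont=25.6398 → 26.3357 [stop]  node(3,1) S=78.7282 payoff=2.1918 vs cont=8.0756 → 8.0756 [wait]  node(3,2) S=113.5515 payoff=0.0000 vs cont=0.0000 → 0.0000 [wait]  node(3,3) S=163.7779 payoff=0.0000 vs cont=0.0000 → 0.0000 [wait]
k=2: node(2,0) S=65.5540 payoff=15.3660 vs cont=17.5189 → 17.5189 [wait]  node(2,1) S=94.5500 payoff=0.0000 vs cont=4.2442 → 4.2442 [wait]  node(2,2) S=136.3716 payoff=0.0000 vs cont=0.0000 → 0.0000 [wait]
k=1: node(1,0) S=78.7282 payoff=2.1918 vs cont=11.1402 → 11.1402 [wait]  node(1,1) S=113.5515 payoff=0.0000 vs cont=2.2305 → 2.2305 [wait]
k=0: node(0,0) S=94.5500 payoff=0.0000 vs cont=6.8707 → 6.8707 [wait]

price = 6.8707
tree:
6.8707
11.1402 2.2305
17.5189 4.2442 0.0000
26.3357 8.0756 0.0000 0.0000
35.4697 15.3660 0.0000 0.0000 0.0000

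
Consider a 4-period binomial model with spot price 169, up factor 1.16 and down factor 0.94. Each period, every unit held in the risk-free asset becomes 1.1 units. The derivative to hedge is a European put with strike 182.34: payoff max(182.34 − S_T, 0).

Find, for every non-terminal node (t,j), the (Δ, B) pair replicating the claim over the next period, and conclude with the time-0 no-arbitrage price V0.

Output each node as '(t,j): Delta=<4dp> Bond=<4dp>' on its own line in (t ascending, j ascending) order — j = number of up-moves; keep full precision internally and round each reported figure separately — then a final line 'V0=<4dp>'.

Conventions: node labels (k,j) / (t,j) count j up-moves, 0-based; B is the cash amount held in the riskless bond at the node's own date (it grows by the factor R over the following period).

(0,0): Delta=-0.0766 Bond=13.9302
(1,0): Delta=-0.2374 Bond=40.8532
(1,1): Delta=-0.0278 Bond=5.7494
(2,0): Delta=-0.6257 Bond=102.9365
(2,1): Delta=-0.1193 Bond=23.1893
(2,2): Delta=0.0000 Bond=0.0000
(3,0): Delta=-1.0000 Bond=165.7636
(3,1): Delta=-0.5120 Bond=93.5301
(3,2): Delta=0.0000 Bond=0.0000
(3,3): Delta=0.0000 Bond=0.0000
V0=0.9769

The replicating-portfolio and risk-neutral prices coincide; use p* = (1.1−0.94)/(1.16−0.94) = 0.7273 for the latter.
Expiry values: V(4,0)=50.3934, V(4,1)=19.5123, V(4,2)=0.0000, V(4,3)=0.0000, V(4,4)=0.0000
Node (3,0) S=140.3687: V=(p*·19.5123+(1−p*)·50.3934)/1.1=25.3949; Δ=(19.5123−50.3934)/(162.8277−131.9466)=-1.0000; B=V−Δ·S=165.7636
Node (3,1) S=173.2209: V=(p*·0.0000+(1−p*)·19.5123)/1.1=4.8378; Δ=(0.0000−19.5123)/(200.9363−162.8277)=-0.5120; B=V−Δ·S=93.5301
Node (3,2) S=213.7620: V=(p*·0.0000+(1−p*)·0.0000)/1.1=0.0000; Δ=(0.0000−0.0000)/(247.9639−200.9363)=0.0000; B=V−Δ·S=0.0000
Node (3,3) S=263.7914: V=(p*·0.0000+(1−p*)·0.0000)/1.1=0.0000; Δ=(0.0000−0.0000)/(305.9981−247.9639)=0.0000; B=V−Δ·S=0.0000
Node (2,0) S=149.3284: V=(p*·4.8378+(1−p*)·25.3949)/1.1=9.4948; Δ=(4.8378−25.3949)/(173.2209−140.3687)=-0.6257; B=V−Δ·S=102.9365
Node (2,1) S=184.2776: V=(p*·0.0000+(1−p*)·4.8378)/1.1=1.1994; Δ=(0.0000−4.8378)/(213.7620−173.2209)=-0.1193; B=V−Δ·S=23.1893
Node (2,2) S=227.4064: V=(p*·0.0000+(1−p*)·0.0000)/1.1=0.0000; Δ=(0.0000−0.0000)/(263.7914−213.7620)=0.0000; B=V−Δ·S=0.0000
Node (1,0) S=158.8600: V=(p*·1.1994+(1−p*)·9.4948)/1.1=3.1471; Δ=(1.1994−9.4948)/(184.2776−149.3284)=-0.2374; B=V−Δ·S=40.8532
Node (1,1) S=196.0400: V=(p*·0.0000+(1−p*)·1.1994)/1.1=0.2974; Δ=(0.0000−1.1994)/(227.4064−184.2776)=-0.0278; B=V−Δ·S=5.7494
Node (0,0) S=169.0000: V=(p*·0.2974+(1−p*)·3.1471)/1.1=0.9769; Δ=(0.2974−3.1471)/(196.0400−158.8600)=-0.0766; B=V−Δ·S=13.9302
Sanity check at the root: Δ(0,0)·S0 + B(0,0) reproduces V0 = 0.9769.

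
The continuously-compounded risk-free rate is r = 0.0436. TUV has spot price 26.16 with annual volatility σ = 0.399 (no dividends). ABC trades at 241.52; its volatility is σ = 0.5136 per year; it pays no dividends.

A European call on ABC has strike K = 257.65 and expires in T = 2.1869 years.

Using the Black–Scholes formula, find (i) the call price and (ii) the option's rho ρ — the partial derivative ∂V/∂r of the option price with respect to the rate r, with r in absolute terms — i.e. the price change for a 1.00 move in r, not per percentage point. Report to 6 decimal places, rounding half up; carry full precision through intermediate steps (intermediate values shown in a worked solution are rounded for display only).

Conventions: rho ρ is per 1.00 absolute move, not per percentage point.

price = 74.085559
ρ = 188.072061

σ√T = 0.5136·√2.1869 = 0.759520
d₁ = (ln(S/K) + (r+σ²/2)T) / (σ√T) = (ln(241.52/257.65) + (0.0436+0.5136²/2)·2.1869) / 0.759520 = (-0.064650 + 0.383785) / 0.759520 = 0.420179
d₂ = d₁ − σ√T = 0.420179 − 0.759520 = -0.339341
e^{−rT} = 0.909056
N(d₁) = 0.662823,  N(d₂) = 0.367176
Call price V = S·N(d₁) − K·e^{−rT}·N(d₂) = 160.084947 − 85.999388 = 74.085559
ρ = K·T·e^{−rT}·N(d₂) = 188.072061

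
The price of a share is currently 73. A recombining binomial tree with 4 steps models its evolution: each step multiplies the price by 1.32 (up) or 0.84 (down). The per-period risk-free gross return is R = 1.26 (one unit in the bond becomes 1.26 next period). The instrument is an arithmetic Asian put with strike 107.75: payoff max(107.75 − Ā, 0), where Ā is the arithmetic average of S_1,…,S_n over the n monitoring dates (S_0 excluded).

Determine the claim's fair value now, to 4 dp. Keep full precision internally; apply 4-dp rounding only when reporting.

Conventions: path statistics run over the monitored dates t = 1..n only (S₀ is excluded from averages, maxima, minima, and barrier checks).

price = 1.1623

No-arbitrage gives p* = (R−d)/(u−d) = 0.8750: enumerate every path, weight its payoff by its p*-probability, and discount by R^4.
Enumerate all 2^4 = 16 price paths (U = up ×1.32, D = down ×0.84); each path with k up-moves has probability p*^k·(1−p*)^(4−k).
DDDD: Ā=48.1102, payoff=59.6398, prob=0.000244
UDDD: Ā=75.6017, payoff=32.1483, prob=0.001709
DUDD: Ā=66.8417, payoff=40.9083, prob=0.001709
UUDD: Ā=105.0370, payoff=2.7130, prob=0.011963
DDUD: Ā=59.4833, payoff=48.2667, prob=0.001709
UDUD: Ā=93.4738, payoff=14.2762, prob=0.011963
DUUD: Ā=84.7138, payoff=23.0362, prob=0.011963
UUUD: Ā=133.1217, payoff=0.0000, prob=0.083740
DDDU: Ā=53.3023, payoff=54.4477, prob=0.001709
UDDU: Ā=83.7607, payoff=23.9893, prob=0.011963
DUDU: Ā=75.0007, payoff=32.7493, prob=0.011963
UUDU: Ā=117.8583, payoff=0.0000, prob=0.083740
DDUU: Ā=67.6423, payoff=40.1077, prob=0.011963
UDUU: Ā=106.2951, payoff=1.4549, prob=0.083740
DUUU: Ā=97.5351, payoff=10.2149, prob=0.083740
UUUU: Ā=153.2694, payoff=0.0000, prob=0.586182
Price = Σ prob·payoff / R^4 = 2.929561 / 2.520474 = 1.1623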